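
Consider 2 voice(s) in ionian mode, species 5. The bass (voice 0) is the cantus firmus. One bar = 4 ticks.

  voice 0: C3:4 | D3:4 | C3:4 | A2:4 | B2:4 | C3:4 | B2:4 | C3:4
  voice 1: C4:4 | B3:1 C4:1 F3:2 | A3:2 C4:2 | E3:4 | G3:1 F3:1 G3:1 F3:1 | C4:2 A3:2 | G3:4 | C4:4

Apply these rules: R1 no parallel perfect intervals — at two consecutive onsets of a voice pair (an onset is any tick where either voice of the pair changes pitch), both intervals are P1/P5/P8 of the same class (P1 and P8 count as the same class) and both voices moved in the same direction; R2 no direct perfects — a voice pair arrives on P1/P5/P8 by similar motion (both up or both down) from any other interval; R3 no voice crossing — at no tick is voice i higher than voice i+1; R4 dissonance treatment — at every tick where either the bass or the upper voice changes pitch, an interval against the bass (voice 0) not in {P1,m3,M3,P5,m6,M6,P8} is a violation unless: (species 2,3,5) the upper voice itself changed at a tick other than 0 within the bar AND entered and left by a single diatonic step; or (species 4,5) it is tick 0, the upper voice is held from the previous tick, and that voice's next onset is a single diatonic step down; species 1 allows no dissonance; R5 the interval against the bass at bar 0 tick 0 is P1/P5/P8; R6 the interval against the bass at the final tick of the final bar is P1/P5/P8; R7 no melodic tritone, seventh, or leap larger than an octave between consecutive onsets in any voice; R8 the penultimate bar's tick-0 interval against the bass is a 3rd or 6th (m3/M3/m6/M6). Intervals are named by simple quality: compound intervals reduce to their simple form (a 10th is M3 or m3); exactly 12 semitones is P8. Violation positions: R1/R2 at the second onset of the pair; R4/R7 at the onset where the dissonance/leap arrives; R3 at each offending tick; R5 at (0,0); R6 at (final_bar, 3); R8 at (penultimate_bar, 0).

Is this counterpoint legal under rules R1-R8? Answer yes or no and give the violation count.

No (5 violations)

bar 0: v0=C3 v1=C4 (P8)
bar 1: v0=D3 v1=B3 (M6)
bar 2: v0=C3 v1=A3 (M6)
bar 3: v0=A2 v1=E3 (P5)
bar 4: v0=B2 v1=G3 (m6)
bar 5: v0=C3 v1=C4 (P8)
bar 6: v0=B2 v1=G3 (m6)
bar 7: v0=C3 v1=C4 (P8)
  R4 @ bar1.1: D3/C4 m7 untreated
  R2 @ bar3.0: C3/C4 P8 -> A2/E3 P5 similar
  R4 @ bar4.3: B2/F3 TT untreated
  R2 @ bar5.0: B2/F3 TT -> C3/C4 P8 similar
  R2 @ bar7.0: B2/G3 m6 -> C3/C4 P8 similar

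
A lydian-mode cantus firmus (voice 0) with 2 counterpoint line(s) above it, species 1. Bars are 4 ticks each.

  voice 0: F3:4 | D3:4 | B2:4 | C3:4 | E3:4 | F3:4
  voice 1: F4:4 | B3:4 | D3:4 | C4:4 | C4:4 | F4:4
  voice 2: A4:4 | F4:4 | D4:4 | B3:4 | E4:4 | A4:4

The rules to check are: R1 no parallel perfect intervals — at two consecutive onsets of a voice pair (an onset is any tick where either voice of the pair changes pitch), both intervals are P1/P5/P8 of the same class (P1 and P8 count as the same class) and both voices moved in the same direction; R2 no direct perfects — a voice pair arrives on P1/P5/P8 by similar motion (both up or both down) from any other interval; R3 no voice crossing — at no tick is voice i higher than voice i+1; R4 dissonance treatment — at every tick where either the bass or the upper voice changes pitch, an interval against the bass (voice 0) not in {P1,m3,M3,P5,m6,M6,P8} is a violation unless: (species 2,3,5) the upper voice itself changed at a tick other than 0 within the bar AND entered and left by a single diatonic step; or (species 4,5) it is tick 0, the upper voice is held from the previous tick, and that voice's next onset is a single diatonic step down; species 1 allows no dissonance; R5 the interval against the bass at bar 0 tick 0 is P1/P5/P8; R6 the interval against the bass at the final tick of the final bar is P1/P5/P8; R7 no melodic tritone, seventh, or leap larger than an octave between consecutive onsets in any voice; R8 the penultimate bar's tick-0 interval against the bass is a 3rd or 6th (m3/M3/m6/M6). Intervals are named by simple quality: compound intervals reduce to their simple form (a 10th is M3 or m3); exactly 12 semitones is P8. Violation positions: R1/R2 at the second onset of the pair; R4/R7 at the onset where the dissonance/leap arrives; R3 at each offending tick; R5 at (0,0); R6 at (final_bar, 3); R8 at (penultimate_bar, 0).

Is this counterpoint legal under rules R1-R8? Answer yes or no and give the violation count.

bar 0: v0=F3 v1=F4 v2=A4 (M3)
bar 1: v0=D3 v1=B3 v2=F4 (m3)
bar 2: v0=B2 v1=D3 v2=D4 (m3)
bar 3: v0=C3 v1=C4 v2=B3 (M7)
bar 4: v0=E3 v1=C4 v2=E4 (P8)
bar 5: v0=F3 v1=F4 v2=A4 (M3)
  R5 @ bar0.0: opens on M3
  R7 @ bar1.0: F4->B3 leap 6st
  R2 @ bar2.0: B3/F4 TT -> D3/D4 P8 similar
  R2 @ bar3.0: B2/D3 m3 -> C3/C4 P8 similar
  R3 @ bar3.0: C4 above B3
  R4 @ bar3.0: C3/B3 M7 untreated
  R7 @ bar3.0: D3->C4 leap 10st
  R3 @ bar3.1: C4 above B3
  R3 @ bar3.2: C4 above B3
  R3 @ bar3.3: C4 above B3
  R2 @ bar4.0: C3/B3 M7 -> E3/E4 P8 similar
  R8 @ bar4.0: penult P8 not 3rd/6th
  R2 @ bar5.0: E3/C4 m6 -> F3/F4 P8 similar
  R6 @ bar5.3: closes on M3

No (14 violations)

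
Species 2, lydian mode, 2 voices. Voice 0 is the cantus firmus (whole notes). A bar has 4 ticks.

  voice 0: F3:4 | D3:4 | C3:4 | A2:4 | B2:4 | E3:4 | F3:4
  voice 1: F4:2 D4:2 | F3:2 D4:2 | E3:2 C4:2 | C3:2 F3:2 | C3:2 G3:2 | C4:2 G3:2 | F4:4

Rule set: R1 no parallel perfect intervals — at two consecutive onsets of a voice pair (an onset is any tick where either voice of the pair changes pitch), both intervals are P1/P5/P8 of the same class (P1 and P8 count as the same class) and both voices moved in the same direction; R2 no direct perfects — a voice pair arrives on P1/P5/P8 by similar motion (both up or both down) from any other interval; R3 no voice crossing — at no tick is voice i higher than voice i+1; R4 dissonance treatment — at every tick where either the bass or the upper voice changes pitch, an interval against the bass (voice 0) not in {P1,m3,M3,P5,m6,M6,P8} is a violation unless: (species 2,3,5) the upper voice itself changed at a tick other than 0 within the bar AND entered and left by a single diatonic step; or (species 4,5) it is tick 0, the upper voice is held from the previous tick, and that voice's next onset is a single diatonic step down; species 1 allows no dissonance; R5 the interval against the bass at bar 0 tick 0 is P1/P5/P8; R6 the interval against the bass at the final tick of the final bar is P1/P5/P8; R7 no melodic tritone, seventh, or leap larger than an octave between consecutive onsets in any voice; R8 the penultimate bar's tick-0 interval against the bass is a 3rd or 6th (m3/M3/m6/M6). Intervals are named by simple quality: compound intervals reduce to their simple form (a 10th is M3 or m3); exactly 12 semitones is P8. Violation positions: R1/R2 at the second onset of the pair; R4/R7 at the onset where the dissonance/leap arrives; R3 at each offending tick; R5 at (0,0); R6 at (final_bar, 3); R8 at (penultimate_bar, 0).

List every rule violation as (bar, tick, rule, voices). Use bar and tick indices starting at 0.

bar 0: v0=F3 v1=F4 downbeat P8
bar 1: v0=D3 v1=F3 downbeat m3
bar 2: v0=C3 v1=E3 downbeat M3
bar 3: v0=A2 v1=C3 downbeat m3
bar 4: v0=B2 v1=C3 downbeat m2
bar 5: v0=E3 v1=C4 downbeat m6
bar 6: v0=F3 v1=F4 downbeat P8
  -> R7 @ bar 2 tick 0 v(1,): D4->E3 leap 10st
  -> R4 @ bar 4 tick 0 v(0, 1): B2/C3 m2 untreated
  -> R2 @ bar 6 tick 0 v(0, 1): E3/G3 m3 -> F3/F4 P8 similar
  -> R7 @ bar 6 tick 0 v(1,): G3->F4 leap 10st

(2, 0, R7, (1,))
(4, 0, R4, (0, 1))
(6, 0, R2, (0, 1))
(6, 0, R7, (1,))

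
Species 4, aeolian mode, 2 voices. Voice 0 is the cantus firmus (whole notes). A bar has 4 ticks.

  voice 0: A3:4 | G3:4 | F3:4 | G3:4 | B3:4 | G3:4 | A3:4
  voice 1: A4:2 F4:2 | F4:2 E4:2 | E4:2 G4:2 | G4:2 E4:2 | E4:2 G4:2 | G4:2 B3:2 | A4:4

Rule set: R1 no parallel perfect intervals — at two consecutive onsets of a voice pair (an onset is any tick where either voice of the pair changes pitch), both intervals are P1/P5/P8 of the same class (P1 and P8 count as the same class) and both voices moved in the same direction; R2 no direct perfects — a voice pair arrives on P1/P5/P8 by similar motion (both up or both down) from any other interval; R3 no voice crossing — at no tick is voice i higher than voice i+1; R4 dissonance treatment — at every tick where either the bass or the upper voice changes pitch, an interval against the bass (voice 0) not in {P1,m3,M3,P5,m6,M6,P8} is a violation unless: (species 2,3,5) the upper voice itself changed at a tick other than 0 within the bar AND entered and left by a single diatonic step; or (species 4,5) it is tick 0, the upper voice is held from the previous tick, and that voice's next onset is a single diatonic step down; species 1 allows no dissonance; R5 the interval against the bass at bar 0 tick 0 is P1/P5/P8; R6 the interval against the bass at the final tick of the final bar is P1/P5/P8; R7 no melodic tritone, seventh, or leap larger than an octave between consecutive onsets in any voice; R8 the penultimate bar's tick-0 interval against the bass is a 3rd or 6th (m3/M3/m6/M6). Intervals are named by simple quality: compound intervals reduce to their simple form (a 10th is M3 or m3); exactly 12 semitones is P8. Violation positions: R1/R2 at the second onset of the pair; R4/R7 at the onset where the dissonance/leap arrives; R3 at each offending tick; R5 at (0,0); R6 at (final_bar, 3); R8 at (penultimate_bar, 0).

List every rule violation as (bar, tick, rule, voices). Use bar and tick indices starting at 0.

(2, 0, R4, (0, 1))
(2, 2, R4, (0, 1))
(4, 0, R4, (0, 1))
(5, 0, R8, (0, 1))
(6, 0, R2, (0, 1))
(6, 0, R7, (1,))

bar 0: v0=A3 v1=A4 downbeat P8
bar 1: v0=G3 v1=F4 downbeat m7
bar 2: v0=F3 v1=E4 downbeat M7
bar 3: v0=G3 v1=G4 downbeat P8
bar 4: v0=B3 v1=E4 downbeat P4
bar 5: v0=G3 v1=G4 downbeat P8
bar 6: v0=A3 v1=A4 downbeat P8
  -> R4 @ bar 2 tick 0 v(0, 1): F3/E4 M7 untreated
  -> R4 @ bar 2 tick 2 v(0, 1): F3/G4 M2 untreated
  -> R4 @ bar 4 tick 0 v(0, 1): B3/E4 P4 untreated
  -> R8 @ bar 5 tick 0 v(0, 1): penult P8 not 3rd/6th
  -> R2 @ bar 6 tick 0 v(0, 1): G3/B3 M3 -> A3/A4 P8 similar
  -> R7 @ bar 6 tick 0 v(1,): B3->A4 leap 10st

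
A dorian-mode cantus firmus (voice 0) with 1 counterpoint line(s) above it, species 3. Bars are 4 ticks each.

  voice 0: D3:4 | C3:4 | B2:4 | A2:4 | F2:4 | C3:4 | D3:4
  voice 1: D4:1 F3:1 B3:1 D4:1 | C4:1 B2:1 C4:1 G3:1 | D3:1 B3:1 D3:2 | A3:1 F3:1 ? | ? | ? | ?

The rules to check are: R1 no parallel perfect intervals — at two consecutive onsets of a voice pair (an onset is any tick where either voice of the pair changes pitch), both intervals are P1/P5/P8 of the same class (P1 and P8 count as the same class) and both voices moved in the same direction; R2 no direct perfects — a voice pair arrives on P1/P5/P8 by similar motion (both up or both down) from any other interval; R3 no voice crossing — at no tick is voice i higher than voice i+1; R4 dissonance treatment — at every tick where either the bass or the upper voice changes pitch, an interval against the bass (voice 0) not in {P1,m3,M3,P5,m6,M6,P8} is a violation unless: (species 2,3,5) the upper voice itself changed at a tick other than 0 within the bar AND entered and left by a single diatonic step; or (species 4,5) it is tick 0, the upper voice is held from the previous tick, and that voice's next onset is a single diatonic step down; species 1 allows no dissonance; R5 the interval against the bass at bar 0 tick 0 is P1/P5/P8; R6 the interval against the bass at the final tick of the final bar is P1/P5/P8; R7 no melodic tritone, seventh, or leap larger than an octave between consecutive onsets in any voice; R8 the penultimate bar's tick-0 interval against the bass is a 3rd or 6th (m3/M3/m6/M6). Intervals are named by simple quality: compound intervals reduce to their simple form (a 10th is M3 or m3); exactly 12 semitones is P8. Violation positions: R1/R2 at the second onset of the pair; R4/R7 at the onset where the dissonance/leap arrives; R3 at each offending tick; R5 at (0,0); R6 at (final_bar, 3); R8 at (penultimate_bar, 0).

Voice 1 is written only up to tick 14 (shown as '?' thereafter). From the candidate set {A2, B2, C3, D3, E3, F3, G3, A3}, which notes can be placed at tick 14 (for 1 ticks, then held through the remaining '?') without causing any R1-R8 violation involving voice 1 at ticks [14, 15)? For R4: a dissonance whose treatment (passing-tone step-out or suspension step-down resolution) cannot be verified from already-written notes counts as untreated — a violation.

A2: legal
B2: violates R4,R7
C3: legal
D3: violates R4
E3: legal
F3: legal
G3: violates R4
A3: legal

{A2, A3, C3, E3, F3}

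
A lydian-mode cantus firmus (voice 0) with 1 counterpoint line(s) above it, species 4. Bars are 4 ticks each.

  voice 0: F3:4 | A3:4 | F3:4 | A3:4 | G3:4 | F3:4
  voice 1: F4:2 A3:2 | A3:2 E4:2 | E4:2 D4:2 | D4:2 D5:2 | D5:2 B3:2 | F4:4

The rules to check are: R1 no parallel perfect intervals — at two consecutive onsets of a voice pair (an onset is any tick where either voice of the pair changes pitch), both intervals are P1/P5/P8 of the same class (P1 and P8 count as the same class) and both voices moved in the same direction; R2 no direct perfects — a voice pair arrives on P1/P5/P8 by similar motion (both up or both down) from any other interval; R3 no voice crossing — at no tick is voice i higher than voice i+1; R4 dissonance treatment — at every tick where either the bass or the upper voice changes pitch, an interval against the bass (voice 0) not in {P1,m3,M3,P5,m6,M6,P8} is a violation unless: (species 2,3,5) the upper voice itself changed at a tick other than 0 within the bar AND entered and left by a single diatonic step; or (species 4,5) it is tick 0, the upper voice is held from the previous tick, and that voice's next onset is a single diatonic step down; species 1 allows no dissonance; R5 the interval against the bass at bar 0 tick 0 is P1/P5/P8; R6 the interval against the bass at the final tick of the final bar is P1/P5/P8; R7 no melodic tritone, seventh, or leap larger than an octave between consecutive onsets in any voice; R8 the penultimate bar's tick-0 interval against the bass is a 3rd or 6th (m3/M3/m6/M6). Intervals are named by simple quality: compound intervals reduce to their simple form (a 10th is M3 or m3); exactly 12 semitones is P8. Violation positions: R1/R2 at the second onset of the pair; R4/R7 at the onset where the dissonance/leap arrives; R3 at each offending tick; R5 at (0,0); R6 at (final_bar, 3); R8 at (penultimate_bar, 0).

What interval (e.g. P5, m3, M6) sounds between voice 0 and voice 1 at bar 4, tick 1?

voice 0=G3 voice 1=D5 -> P5

P5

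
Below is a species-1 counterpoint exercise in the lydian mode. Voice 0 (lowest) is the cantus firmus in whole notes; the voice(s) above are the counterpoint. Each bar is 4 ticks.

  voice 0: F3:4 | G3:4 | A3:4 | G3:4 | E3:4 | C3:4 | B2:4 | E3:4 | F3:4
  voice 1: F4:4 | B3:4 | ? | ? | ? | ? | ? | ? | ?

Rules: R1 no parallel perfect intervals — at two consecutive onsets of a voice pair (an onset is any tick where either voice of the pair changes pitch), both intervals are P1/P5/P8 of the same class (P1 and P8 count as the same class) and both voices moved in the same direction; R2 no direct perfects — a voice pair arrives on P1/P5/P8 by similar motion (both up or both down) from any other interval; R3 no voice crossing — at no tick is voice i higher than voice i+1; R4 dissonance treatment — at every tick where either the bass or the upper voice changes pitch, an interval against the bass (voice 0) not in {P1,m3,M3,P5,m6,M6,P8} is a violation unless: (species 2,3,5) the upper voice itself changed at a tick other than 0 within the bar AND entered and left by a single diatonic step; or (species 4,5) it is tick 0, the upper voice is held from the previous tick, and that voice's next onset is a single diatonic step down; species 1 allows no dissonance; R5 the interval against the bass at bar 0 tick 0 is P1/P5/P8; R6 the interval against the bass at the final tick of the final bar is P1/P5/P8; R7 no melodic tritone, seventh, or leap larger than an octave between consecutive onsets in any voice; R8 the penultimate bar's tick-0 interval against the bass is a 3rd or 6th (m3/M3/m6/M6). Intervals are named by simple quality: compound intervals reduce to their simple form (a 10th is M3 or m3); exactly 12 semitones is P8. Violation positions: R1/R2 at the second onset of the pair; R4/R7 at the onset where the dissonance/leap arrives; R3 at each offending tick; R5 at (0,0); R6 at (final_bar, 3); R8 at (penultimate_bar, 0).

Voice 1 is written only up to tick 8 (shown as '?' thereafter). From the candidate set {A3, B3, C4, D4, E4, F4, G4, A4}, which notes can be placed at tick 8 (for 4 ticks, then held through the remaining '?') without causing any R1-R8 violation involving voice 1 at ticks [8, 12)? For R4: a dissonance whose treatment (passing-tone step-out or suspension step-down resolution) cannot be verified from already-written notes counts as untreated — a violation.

A3: legal
B3: violates R4
C4: legal
D4: violates R4
E4: violates R2
F4: violates R7
G4: violates R4
A4: violates R2,R7

{A3, C4}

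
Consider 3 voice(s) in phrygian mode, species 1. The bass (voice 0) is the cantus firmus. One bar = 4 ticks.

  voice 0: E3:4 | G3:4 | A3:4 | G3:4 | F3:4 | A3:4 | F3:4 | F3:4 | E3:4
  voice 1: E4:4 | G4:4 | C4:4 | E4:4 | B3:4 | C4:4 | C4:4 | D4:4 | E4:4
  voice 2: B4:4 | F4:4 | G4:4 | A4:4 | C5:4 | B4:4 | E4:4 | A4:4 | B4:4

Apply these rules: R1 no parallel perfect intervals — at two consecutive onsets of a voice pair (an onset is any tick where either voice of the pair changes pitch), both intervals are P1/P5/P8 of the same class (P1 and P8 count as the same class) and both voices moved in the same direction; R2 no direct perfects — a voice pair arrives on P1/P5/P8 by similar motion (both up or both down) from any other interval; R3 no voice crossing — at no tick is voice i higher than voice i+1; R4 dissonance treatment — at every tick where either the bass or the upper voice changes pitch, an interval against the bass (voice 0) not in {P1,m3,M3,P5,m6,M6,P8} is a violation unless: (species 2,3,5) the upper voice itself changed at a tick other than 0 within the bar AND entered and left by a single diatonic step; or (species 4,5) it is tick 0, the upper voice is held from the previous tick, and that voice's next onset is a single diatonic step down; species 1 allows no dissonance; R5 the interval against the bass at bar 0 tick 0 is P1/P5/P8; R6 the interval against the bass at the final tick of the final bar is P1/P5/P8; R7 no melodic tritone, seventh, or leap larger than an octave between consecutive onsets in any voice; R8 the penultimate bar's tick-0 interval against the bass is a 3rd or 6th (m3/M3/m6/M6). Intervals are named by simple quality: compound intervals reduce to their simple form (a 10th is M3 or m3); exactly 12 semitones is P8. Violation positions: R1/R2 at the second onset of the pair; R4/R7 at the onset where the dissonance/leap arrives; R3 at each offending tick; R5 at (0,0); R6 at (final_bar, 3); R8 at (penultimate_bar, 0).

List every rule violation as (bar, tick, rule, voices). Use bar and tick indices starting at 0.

bar 0: v0=E3 v1=E4 v2=B4 downbeat P5
bar 1: v0=G3 v1=G4 v2=F4 downbeat m7
bar 2: v0=A3 v1=C4 v2=G4 downbeat m7
bar 3: v0=G3 v1=E4 v2=A4 downbeat M2
bar 4: v0=F3 v1=B3 v2=C5 downbeat P5
bar 5: v0=A3 v1=C4 v2=B4 downbeat M2
bar 6: v0=F3 v1=C4 v2=E4 downbeat M7
bar 7: v0=F3 v1=D4 v2=A4 downbeat M3
bar 8: v0=E3 v1=E4 v2=B4 downbeat P5
  -> R1 @ bar 1 tick 0 v(0, 1): E3/E4 P8 -> G3/G4 P8 similar
  -> R3 @ bar 1 tick 0 v(1, 2): G4 above F4
  -> R4 @ bar 1 tick 0 v(0, 2): G3/F4 m7 untreated
  -> R7 @ bar 1 tick 0 v(2,): B4->F4 leap 6st
  -> R3 @ bar 1 tick 1 v(1, 2): G4 above F4
  -> R3 @ bar 1 tick 2 v(1, 2): G4 above F4
  -> R3 @ bar 1 tick 3 v(1, 2): G4 above F4
  -> R4 @ bar 2 tick 0 v(0, 2): A3/G4 m7 untreated
  -> R4 @ bar 3 tick 0 v(0, 2): G3/A4 M2 untreated
  -> R4 @ bar 4 tick 0 v(0, 1): F3/B3 TT untreated
  -> R4 @ bar 5 tick 0 v(0, 2): A3/B4 M2 untreated
  -> R4 @ bar 6 tick 0 v(0, 2): F3/E4 M7 untreated
  -> R2 @ bar 7 tick 0 v(1, 2): C4/E4 M3 -> D4/A4 P5 similar
  -> R1 @ bar 8 tick 0 v(1, 2): D4/A4 P5 -> E4/B4 P5 similar

(1, 0, R1, (0, 1))
(1, 0, R3, (1, 2))
(1, 0, R4, (0, 2))
(1, 0, R7, (2,))
(1, 1, R3, (1, 2))
(1, 2, R3, (1, 2))
(1, 3, R3, (1, 2))
(2, 0, R4, (0, 2))
(3, 0, R4, (0, 2))
(4, 0, R4, (0, 1))
(5, 0, R4, (0, 2))
(6, 0, R4, (0, 2))
(7, 0, R2, (1, 2))
(8, 0, R1, (1, 2))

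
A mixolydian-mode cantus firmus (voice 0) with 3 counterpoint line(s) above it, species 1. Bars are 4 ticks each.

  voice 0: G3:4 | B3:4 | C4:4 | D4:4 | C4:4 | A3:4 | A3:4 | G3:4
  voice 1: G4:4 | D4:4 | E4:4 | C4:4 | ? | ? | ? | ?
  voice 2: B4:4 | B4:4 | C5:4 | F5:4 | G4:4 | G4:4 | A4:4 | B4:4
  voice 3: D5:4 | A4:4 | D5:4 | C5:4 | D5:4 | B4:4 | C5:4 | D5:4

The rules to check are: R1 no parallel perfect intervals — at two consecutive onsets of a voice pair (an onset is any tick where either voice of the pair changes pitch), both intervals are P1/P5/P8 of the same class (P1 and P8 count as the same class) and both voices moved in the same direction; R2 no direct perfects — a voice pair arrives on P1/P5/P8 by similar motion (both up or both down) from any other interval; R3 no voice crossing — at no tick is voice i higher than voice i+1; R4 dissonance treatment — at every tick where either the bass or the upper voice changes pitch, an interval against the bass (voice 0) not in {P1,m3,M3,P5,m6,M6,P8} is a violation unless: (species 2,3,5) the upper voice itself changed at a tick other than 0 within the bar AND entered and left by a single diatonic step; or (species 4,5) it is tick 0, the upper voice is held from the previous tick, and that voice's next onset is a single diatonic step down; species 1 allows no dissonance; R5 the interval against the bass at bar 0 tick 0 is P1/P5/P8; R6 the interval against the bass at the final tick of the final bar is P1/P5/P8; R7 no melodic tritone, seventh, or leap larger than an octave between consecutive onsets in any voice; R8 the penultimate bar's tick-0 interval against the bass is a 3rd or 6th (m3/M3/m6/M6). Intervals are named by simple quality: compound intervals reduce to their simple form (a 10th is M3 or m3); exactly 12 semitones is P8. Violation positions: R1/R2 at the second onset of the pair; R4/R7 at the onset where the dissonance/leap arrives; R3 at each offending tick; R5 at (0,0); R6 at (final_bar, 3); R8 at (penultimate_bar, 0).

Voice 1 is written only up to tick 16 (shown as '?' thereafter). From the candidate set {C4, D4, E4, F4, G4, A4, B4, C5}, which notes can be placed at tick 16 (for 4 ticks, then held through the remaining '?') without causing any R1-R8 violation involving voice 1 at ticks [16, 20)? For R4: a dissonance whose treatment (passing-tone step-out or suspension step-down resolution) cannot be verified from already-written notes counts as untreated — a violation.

{C4, E4}

C4: legal
D4: violates R1,R4
E4: legal
F4: violates R4
G4: violates R2
A4: violates R3
B4: violates R3,R4,R7
C5: violates R3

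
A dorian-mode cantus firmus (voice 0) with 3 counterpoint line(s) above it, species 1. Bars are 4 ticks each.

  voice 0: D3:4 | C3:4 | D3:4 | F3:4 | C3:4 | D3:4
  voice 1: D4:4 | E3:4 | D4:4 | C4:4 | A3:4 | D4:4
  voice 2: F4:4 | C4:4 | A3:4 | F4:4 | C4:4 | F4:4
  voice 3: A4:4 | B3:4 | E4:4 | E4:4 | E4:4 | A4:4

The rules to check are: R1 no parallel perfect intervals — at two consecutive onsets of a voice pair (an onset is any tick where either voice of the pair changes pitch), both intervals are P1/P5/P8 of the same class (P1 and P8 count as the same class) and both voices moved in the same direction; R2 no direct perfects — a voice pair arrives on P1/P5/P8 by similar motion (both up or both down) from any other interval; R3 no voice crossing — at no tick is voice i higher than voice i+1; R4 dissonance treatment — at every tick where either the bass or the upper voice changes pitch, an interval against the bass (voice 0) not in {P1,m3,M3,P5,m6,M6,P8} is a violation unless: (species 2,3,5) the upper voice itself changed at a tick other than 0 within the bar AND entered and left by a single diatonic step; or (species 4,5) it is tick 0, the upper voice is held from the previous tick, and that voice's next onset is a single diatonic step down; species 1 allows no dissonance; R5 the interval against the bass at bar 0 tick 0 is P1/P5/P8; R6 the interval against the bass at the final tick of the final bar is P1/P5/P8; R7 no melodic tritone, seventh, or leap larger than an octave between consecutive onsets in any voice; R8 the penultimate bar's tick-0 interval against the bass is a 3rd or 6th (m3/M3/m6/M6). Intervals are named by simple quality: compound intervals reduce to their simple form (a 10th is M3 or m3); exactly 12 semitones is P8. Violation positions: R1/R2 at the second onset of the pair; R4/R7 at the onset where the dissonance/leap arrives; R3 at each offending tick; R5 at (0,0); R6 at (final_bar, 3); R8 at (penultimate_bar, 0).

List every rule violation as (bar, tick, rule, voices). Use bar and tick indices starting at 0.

(0, 0, R5, (0, 2))
(1, 0, R1, (1, 3))
(1, 0, R2, (0, 2))
(1, 0, R3, (2, 3))
(1, 0, R4, (0, 3))
(1, 0, R7, (1,))
(1, 0, R7, (3,))
(1, 1, R3, (2, 3))
(1, 2, R3, (2, 3))
(1, 3, R3, (2, 3))
(2, 0, R2, (0, 1))
(2, 0, R3, (1, 2))
(2, 0, R4, (0, 3))
(2, 0, R7, (1,))
(2, 1, R3, (1, 2))
(2, 2, R3, (1, 2))
(2, 3, R3, (1, 2))
(3, 0, R2, (0, 2))
(3, 0, R3, (2, 3))
(3, 0, R4, (0, 3))
(3, 1, R3, (2, 3))
(3, 2, R3, (2, 3))
(3, 3, R3, (2, 3))
(4, 0, R1, (0, 2))
(4, 0, R8, (0, 2))
(5, 0, R1, (1, 3))
(5, 0, R2, (0, 1))
(5, 0, R2, (0, 3))
(5, 3, R6, (0, 2))

bar 0: v0=D3 v1=D4 v2=F4 v3=A4 downbeat P5
bar 1: v0=C3 v1=E3 v2=C4 v3=B3 downbeat M7
bar 2: v0=D3 v1=D4 v2=A3 v3=E4 downbeat M2
bar 3: v0=F3 v1=C4 v2=F4 v3=E4 downbeat M7
bar 4: v0=C3 v1=A3 v2=C4 v3=E4 downbeat M3
bar 5: v0=D3 v1=D4 v2=F4 v3=A4 downbeat P5
  -> R5 @ bar 0 tick 0 v(0, 2): opens on m3
  -> R1 @ bar 1 tick 0 v(1, 3): D4/A4 P5 -> E3/B3 P5 similar
  -> R2 @ bar 1 tick 0 v(0, 2): D3/F4 m3 -> C3/C4 P8 similar
  -> R3 @ bar 1 tick 0 v(2, 3): C4 above B3
  -> R4 @ bar 1 tick 0 v(0, 3): C3/B3 M7 untreated
  -> R7 @ bar 1 tick 0 v(1,): D4->E3 leap 10st
  -> R7 @ bar 1 tick 0 v(3,): A4->B3 leap 10st
  -> R3 @ bar 1 tick 1 v(2, 3): C4 above B3
  -> R3 @ bar 1 tick 2 v(2, 3): C4 above B3
  -> R3 @ bar 1 tick 3 v(2, 3): C4 above B3
  -> R2 @ bar 2 tick 0 v(0, 1): C3/E3 M3 -> D3/D4 P8 similar
  -> R3 @ bar 2 tick 0 v(1, 2): D4 above A3
  -> R4 @ bar 2 tick 0 v(0, 3): D3/E4 M2 untreated
  -> R7 @ bar 2 tick 0 v(1,): E3->D4 leap 10st
  -> R3 @ bar 2 tick 1 v(1, 2): D4 above A3
  -> R3 @ bar 2 tick 2 v(1, 2): D4 above A3
  -> R3 @ bar 2 tick 3 v(1, 2): D4 above A3
  -> R2 @ bar 3 tick 0 v(0, 2): D3/A3 P5 -> F3/F4 P8 similar
  -> R3 @ bar 3 tick 0 v(2, 3): F4 above E4
  -> R4 @ bar 3 tick 0 v(0, 3): F3/E4 M7 untreated
  -> R3 @ bar 3 tick 1 v(2, 3): F4 above E4
  -> R3 @ bar 3 tick 2 v(2, 3): F4 above E4
  -> R3 @ bar 3 tick 3 v(2, 3): F4 above E4
  -> R1 @ bar 4 tick 0 v(0, 2): F3/F4 P8 -> C3/C4 P8 similar
  -> R8 @ bar 4 tick 0 v(0, 2): penult P8 not 3rd/6th
  -> R1 @ bar 5 tick 0 v(1, 3): A3/E4 P5 -> D4/A4 P5 similar
  -> R2 @ bar 5 tick 0 v(0, 1): C3/A3 M6 -> D3/D4 P8 similar
  -> R2 @ bar 5 tick 0 v(0, 3): C3/E4 M3 -> D3/A4 P5 similar
  -> R6 @ bar 5 tick 3 v(0, 2): closes on m3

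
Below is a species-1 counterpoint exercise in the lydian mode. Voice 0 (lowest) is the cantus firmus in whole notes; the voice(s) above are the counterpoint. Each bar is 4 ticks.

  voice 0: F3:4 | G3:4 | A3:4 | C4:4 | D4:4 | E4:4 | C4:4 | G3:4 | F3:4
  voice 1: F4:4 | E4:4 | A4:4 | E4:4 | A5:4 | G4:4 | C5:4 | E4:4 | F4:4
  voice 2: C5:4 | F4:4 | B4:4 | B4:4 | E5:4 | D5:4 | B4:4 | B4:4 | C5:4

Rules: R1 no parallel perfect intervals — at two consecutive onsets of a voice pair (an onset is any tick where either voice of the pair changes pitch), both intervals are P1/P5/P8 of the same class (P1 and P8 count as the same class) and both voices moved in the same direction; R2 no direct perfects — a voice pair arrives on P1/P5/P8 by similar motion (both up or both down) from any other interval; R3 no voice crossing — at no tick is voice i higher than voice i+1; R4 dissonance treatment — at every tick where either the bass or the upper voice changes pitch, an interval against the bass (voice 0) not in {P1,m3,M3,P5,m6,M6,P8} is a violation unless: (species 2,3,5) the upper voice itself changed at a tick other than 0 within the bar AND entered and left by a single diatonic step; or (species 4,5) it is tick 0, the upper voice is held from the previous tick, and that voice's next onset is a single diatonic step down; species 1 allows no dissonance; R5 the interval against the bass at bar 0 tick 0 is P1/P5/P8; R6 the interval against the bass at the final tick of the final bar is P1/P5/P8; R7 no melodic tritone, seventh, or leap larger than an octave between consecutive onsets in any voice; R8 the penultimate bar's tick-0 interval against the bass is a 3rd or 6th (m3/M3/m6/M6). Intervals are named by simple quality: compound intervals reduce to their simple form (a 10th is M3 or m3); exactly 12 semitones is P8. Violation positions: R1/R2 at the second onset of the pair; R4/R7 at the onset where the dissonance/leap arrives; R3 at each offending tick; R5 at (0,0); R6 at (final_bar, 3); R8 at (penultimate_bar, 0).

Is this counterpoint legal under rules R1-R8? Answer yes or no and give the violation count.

No (21 violations)

bar 0: v0=F3 v1=F4 v2=C5 (P5)
bar 1: v0=G3 v1=E4 v2=F4 (m7)
bar 2: v0=A3 v1=A4 v2=B4 (M2)
bar 3: v0=C4 v1=E4 v2=B4 (M7)
bar 4: v0=D4 v1=A5 v2=E5 (M2)
bar 5: v0=E4 v1=G4 v2=D5 (m7)
bar 6: v0=C4 v1=C5 v2=B4 (M7)
bar 7: v0=G3 v1=E4 v2=B4 (M3)
bar 8: v0=F3 v1=F4 v2=C5 (P5)
  R4 @ bar1.0: G3/F4 m7 untreated
  R2 @ bar2.0: G3/E4 M6 -> A3/A4 P8 similar
  R4 @ bar2.0: A3/B4 M2 untreated
  R7 @ bar2.0: F4->B4 leap 6st
  R4 @ bar3.0: C4/B4 M7 untreated
  R2 @ bar4.0: C4/E4 M3 -> D4/A5 P5 similar
  R3 @ bar4.0: A5 above E5
  R4 @ bar4.0: D4/E5 M2 untreated
  R7 @ bar4.0: E4->A5 leap 17st
  R3 @ bar4.1: A5 above E5
  R3 @ bar4.2: A5 above E5
  R3 @ bar4.3: A5 above E5
  R2 @ bar5.0: A5/E5 P4 -> G4/D5 P5 similar
  R4 @ bar5.0: E4/D5 m7 untreated
  R7 @ bar5.0: A5->G4 leap 14st
  R3 @ bar6.0: C5 above B4
  R4 @ bar6.0: C4/B4 M7 untreated
  R3 @ bar6.1: C5 above B4
  R3 @ bar6.2: C5 above B4
  R3 @ bar6.3: C5 above B4
  R1 @ bar8.0: E4/B4 P5 -> F4/C5 P5 similar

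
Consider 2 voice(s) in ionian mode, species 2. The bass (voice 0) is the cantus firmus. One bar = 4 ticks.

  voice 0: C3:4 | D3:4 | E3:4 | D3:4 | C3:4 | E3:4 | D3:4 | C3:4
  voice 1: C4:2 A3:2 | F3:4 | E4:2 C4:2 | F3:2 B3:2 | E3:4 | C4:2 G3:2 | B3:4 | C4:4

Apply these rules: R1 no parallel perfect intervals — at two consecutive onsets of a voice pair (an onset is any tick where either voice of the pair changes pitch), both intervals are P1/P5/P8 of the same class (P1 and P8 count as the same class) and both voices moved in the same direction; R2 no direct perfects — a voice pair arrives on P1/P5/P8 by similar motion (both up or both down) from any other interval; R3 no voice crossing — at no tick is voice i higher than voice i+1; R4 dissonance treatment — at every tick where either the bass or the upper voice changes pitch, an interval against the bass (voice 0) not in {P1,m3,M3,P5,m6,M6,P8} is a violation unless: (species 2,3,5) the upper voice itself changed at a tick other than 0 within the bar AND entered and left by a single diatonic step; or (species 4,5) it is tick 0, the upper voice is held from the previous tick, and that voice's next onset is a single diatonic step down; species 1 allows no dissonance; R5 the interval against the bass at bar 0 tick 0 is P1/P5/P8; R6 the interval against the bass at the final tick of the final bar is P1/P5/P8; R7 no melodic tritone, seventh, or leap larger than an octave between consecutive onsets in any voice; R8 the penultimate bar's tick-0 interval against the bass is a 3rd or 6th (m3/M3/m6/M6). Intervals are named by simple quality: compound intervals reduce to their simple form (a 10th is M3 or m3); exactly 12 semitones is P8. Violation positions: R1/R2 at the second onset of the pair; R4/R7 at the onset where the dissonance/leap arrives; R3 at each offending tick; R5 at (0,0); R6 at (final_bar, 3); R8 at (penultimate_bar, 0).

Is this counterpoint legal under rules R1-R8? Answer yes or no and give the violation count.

No (3 violations)

bar 0: v0=C3 v1=C4 (P8)
bar 1: v0=D3 v1=F3 (m3)
bar 2: v0=E3 v1=E4 (P8)
bar 3: v0=D3 v1=F3 (m3)
bar 4: v0=C3 v1=E3 (M3)
bar 5: v0=E3 v1=C4 (m6)
bar 6: v0=D3 v1=B3 (M6)
bar 7: v0=C3 v1=C4 (P8)
  R2 @ bar2.0: D3/F3 m3 -> E3/E4 P8 similar
  R7 @ bar2.0: F3->E4 leap 11st
  R7 @ bar3.2: F3->B3 leap 6st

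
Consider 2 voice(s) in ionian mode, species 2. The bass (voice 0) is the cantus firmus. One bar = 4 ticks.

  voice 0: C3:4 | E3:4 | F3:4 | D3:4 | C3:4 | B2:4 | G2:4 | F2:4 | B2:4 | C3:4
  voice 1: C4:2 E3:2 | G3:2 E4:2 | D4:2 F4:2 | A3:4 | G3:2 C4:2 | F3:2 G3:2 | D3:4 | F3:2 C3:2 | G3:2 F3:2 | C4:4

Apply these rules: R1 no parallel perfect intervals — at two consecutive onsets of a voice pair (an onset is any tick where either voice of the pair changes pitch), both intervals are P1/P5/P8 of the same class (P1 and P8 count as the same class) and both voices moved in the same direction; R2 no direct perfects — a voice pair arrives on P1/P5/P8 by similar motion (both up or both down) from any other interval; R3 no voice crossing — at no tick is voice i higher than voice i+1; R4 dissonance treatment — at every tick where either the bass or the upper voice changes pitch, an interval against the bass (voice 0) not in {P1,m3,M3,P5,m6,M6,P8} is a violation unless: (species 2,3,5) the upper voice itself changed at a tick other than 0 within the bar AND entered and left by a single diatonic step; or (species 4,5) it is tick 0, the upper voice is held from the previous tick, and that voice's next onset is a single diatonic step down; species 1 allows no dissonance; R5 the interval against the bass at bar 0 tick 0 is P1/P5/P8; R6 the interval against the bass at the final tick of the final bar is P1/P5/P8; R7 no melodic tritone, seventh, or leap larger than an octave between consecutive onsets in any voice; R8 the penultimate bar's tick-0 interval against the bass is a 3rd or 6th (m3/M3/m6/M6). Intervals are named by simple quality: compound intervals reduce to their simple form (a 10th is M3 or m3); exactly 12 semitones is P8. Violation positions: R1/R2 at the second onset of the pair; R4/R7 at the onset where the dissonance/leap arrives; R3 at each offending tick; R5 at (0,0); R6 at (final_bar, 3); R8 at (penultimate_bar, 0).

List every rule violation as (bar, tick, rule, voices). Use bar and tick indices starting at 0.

bar 0: v0=C3 v1=C4 downbeat P8
bar 1: v0=E3 v1=G3 downbeat m3
bar 2: v0=F3 v1=D4 downbeat M6
bar 3: v0=D3 v1=A3 downbeat P5
bar 4: v0=C3 v1=G3 downbeat P5
bar 5: v0=B2 v1=F3 downbeat TT
bar 6: v0=G2 v1=D3 downbeat P5
bar 7: v0=F2 v1=F3 downbeat P8
bar 8: v0=B2 v1=G3 downbeat m6
bar 9: v0=C3 v1=C4 downbeat P8
  -> R2 @ bar 3 tick 0 v(0, 1): F3/F4 P8 -> D3/A3 P5 similar
  -> R1 @ bar 4 tick 0 v(0, 1): D3/A3 P5 -> C3/G3 P5 similar
  -> R4 @ bar 5 tick 0 v(0, 1): B2/F3 TT untreated
  -> R2 @ bar 6 tick 0 v(0, 1): B2/G3 m6 -> G2/D3 P5 similar
  -> R7 @ bar 8 tick 0 v(0,): F2->B2 leap 6st
  -> R4 @ bar 8 tick 2 v(0, 1): B2/F3 TT untreated
  -> R2 @ bar 9 tick 0 v(0, 1): B2/F3 TT -> C3/C4 P8 similar

(3, 0, R2, (0, 1))
(4, 0, R1, (0, 1))
(5, 0, R4, (0, 1))
(6, 0, R2, (0, 1))
(8, 0, R7, (0,))
(8, 2, R4, (0, 1))
(9, 0, R2, (0, 1))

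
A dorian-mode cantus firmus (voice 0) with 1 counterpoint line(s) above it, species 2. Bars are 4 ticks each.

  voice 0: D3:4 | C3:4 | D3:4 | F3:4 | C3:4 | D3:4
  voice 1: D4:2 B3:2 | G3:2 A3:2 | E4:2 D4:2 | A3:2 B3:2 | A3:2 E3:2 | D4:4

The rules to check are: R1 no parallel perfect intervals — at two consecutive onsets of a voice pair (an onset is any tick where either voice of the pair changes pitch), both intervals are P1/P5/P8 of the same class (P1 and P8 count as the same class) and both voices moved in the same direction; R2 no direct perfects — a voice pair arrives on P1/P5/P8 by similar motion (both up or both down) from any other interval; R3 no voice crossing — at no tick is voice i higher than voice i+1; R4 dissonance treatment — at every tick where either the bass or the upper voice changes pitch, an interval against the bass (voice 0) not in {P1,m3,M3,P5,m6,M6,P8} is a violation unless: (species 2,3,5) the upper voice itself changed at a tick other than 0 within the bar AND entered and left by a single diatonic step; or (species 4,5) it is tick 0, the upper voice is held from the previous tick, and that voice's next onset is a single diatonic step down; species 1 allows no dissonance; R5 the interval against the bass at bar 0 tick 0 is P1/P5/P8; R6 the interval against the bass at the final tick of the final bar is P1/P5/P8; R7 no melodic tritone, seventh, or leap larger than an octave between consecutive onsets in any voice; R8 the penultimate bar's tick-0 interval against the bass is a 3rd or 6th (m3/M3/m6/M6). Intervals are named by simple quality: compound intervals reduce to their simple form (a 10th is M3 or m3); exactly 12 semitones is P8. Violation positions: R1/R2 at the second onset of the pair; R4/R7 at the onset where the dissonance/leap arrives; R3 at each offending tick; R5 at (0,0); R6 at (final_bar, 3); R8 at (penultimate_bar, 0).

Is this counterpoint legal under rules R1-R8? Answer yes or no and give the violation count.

No (4 violations)

bar 0: v0=D3 v1=D4 (P8)
bar 1: v0=C3 v1=G3 (P5)
bar 2: v0=D3 v1=E4 (M2)
bar 3: v0=F3 v1=A3 (M3)
bar 4: v0=C3 v1=A3 (M6)
bar 5: v0=D3 v1=D4 (P8)
  R2 @ bar1.0: D3/B3 M6 -> C3/G3 P5 similar
  R4 @ bar2.0: D3/E4 M2 untreated
  R2 @ bar5.0: C3/E3 M3 -> D3/D4 P8 similar
  R7 @ bar5.0: E3->D4 leap 10st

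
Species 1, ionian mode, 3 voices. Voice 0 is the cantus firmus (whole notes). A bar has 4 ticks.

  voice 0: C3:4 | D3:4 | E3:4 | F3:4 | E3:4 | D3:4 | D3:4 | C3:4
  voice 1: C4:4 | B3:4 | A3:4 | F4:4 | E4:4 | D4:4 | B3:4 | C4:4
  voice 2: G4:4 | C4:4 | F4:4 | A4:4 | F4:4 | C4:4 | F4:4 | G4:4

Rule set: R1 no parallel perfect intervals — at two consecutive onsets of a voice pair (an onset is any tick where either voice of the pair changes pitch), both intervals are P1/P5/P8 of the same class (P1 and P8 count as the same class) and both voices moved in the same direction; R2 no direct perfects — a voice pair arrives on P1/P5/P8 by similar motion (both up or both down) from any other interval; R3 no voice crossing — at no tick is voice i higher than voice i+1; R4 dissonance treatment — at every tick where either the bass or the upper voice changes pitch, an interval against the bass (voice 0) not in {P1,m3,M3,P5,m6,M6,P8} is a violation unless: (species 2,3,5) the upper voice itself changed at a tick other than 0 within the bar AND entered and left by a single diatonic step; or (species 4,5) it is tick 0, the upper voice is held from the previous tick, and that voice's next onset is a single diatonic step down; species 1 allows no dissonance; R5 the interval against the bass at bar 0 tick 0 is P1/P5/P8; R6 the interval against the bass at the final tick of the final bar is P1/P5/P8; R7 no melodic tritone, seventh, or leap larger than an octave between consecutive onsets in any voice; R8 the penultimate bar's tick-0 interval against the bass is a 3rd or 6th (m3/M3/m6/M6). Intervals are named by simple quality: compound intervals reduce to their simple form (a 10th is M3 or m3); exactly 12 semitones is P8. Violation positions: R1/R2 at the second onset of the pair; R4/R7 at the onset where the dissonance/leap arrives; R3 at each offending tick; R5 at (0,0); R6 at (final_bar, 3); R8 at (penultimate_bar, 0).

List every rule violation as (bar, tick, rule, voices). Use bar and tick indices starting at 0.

bar 0: v0=C3 v1=C4 v2=G4 downbeat P5
bar 1: v0=D3 v1=B3 v2=C4 downbeat m7
bar 2: v0=E3 v1=A3 v2=F4 downbeat m2
bar 3: v0=F3 v1=F4 v2=A4 downbeat M3
bar 4: v0=E3 v1=E4 v2=F4 downbeat m2
bar 5: v0=D3 v1=D4 v2=C4 downbeat m7
bar 6: v0=D3 v1=B3 v2=F4 downbeat m3
bar 7: v0=C3 v1=C4 v2=G4 downbeat P5
  -> R4 @ bar 1 tick 0 v(0, 2): D3/C4 m7 untreated
  -> R4 @ bar 2 tick 0 v(0, 1): E3/A3 P4 untreated
  -> R4 @ bar 2 tick 0 v(0, 2): E3/F4 m2 untreated
  -> R2 @ bar 3 tick 0 v(0, 1): E3/A3 P4 -> F3/F4 P8 similar
  -> R1 @ bar 4 tick 0 v(0, 1): F3/F4 P8 -> E3/E4 P8 similar
  -> R4 @ bar 4 tick 0 v(0, 2): E3/F4 m2 untreated
  -> R1 @ bar 5 tick 0 v(0, 1): E3/E4 P8 -> D3/D4 P8 similar
  -> R3 @ bar 5 tick 0 v(1, 2): D4 above C4
  -> R4 @ bar 5 tick 0 v(0, 2): D3/C4 m7 untreated
  -> R3 @ bar 5 tick 1 v(1, 2): D4 above C4
  -> R3 @ bar 5 tick 2 v(1, 2): D4 above C4
  -> R3 @ bar 5 tick 3 v(1, 2): D4 above C4
  -> R2 @ bar 7 tick 0 v(1, 2): B3/F4 TT -> C4/G4 P5 similar

(1, 0, R4, (0, 2))
(2, 0, R4, (0, 1))
(2, 0, R4, (0, 2))
(3, 0, R2, (0, 1))
(4, 0, R1, (0, 1))
(4, 0, R4, (0, 2))
(5, 0, R1, (0, 1))
(5, 0, R3, (1, 2))
(5, 0, R4, (0, 2))
(5, 1, R3, (1, 2))
(5, 2, R3, (1, 2))
(5, 3, R3, (1, 2))
(7, 0, R2, (1, 2))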